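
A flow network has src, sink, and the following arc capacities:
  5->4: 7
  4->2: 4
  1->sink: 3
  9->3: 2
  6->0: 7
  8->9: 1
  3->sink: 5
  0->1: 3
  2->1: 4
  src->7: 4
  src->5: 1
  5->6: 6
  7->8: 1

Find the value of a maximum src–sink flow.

Augment src->7->8->9->3->sink: bottleneck 1. Total 1.
Augment src->5->4->2->1->sink: bottleneck 1. Total 2.
No augmenting path remains in the residual graph.

2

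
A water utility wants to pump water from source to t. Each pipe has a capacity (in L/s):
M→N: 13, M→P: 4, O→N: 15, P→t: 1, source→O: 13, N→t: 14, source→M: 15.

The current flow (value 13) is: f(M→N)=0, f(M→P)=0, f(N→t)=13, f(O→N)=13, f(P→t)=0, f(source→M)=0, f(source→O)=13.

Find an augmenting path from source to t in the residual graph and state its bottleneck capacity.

source→M→N→t, bottleneck 1

Residual along source→M→N→t: source→M: 15, M→N: 13, N→t: 1.
Bottleneck = min = 1.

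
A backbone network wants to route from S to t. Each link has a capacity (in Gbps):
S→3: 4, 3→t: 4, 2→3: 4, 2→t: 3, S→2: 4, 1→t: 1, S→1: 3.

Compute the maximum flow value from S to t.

8

Augment S→2→t: bottleneck 3. Total 3.
Augment S→3→t: bottleneck 4. Total 7.
Augment S→1→t: bottleneck 1. Total 8.
No augmenting path remains in the residual graph.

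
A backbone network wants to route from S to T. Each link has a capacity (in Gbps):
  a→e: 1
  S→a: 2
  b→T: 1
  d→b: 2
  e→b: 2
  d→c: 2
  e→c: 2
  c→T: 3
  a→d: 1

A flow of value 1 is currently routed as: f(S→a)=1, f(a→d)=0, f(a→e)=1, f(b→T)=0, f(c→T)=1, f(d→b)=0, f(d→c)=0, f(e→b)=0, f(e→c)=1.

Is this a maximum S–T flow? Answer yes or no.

Residual path S→a→d→b→T has bottleneck 1 > 0.
Pushing 1 along it raises the flow to 2, so the given flow is not maximum.

No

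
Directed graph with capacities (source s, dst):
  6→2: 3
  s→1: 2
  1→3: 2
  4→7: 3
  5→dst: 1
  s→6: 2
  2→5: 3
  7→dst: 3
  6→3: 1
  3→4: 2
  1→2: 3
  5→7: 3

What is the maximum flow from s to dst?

Augment s→6→2→5→dst: bottleneck 1. Total 1.
Augment s→6→3→4→7→dst: bottleneck 1. Total 2.
Augment s→1→3→4→7→dst: bottleneck 1. Total 3.
Augment s→1→2→5→7→dst: bottleneck 1. Total 4.
No augmenting path remains in the residual graph.

4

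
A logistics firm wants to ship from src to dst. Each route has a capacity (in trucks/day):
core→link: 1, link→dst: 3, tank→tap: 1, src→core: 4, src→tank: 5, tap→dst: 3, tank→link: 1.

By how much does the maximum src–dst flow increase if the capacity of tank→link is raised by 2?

Original max flow = 3.
After raising cap(tank→link), augmenting paths through that edge carry 1 more unit.
New max flow = 4. Increase = 1.

1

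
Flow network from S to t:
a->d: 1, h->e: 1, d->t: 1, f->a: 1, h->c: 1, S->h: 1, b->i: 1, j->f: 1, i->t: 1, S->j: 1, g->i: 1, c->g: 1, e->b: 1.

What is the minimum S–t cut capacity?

Max flow = 2 (via 2 augmenting paths).
In the residual at optimum, the set reachable from S is {S}.
Cut edges: S->j (cap 1), S->h (cap 1). Sum = 2.

2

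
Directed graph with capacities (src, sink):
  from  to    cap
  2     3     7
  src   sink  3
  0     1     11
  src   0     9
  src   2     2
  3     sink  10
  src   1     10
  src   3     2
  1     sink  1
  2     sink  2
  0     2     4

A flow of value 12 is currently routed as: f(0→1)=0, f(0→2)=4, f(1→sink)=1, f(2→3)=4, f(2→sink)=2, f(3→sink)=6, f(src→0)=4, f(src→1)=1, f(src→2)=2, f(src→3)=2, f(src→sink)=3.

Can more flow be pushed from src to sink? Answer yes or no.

Residual reachable from src: {0, 1, src}; sink is not reachable.
Saturated cut: src→2, src→3, src→sink, 0→2, 1→sink with total capacity 12 = current flow value. Flow is maximum.

No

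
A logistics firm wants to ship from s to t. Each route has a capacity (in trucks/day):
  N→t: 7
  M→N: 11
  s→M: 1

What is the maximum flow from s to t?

1

Augment s→M→N→t: bottleneck 1. Total 1.
No augmenting path remains in the residual graph.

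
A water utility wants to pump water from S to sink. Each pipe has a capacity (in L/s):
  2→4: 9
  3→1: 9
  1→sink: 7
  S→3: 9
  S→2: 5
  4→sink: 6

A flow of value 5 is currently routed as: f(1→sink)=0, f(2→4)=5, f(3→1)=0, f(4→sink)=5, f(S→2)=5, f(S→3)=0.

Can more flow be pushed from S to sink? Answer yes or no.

Residual path S→3→1→sink has bottleneck 7 > 0.
Pushing 7 along it raises the flow to 12, so the given flow is not maximum.

Yes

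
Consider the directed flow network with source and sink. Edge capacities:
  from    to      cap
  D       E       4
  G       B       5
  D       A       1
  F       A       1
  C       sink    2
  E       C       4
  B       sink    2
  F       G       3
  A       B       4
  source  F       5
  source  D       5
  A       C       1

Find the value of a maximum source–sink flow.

Augment source->D->E->C->sink: bottleneck 2. Total 2.
Augment source->D->A->B->sink: bottleneck 1. Total 3.
Augment source->F->A->B->sink: bottleneck 1. Total 4.
No augmenting path remains in the residual graph.

4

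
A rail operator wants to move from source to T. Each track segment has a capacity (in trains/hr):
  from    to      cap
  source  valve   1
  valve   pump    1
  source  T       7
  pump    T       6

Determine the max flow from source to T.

Augment source→T: bottleneck 7. Total 7.
Augment source→valve→pump→T: bottleneck 1. Total 8.
No augmenting path remains in the residual graph.

8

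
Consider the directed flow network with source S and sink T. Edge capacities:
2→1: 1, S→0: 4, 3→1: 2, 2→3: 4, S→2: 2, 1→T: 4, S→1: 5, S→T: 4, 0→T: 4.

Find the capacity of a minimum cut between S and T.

12

Max flow = 12 (via 3 augmenting paths).
In the residual at optimum, the set reachable from S is {1, 2, 3, S}.
Cut edges: S→0 (cap 4), S→T (cap 4), 1→T (cap 4). Sum = 12.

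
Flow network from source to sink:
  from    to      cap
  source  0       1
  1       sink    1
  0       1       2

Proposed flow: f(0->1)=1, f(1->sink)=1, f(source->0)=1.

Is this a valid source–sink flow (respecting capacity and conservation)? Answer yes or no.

Yes

Every edge has 0 ≤ f(e) ≤ cap(e).
At each intermediate node, inflow equals outflow.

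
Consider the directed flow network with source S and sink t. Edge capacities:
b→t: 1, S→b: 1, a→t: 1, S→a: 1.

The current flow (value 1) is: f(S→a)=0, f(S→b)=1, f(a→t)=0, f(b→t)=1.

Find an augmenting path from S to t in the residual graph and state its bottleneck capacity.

S→a→t, bottleneck 1

Residual along S→a→t: S→a: 1, a→t: 1.
Bottleneck = min = 1.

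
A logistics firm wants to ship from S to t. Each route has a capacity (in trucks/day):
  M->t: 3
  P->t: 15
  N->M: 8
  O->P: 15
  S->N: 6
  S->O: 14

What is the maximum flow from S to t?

Augment S->O->P->t: bottleneck 14. Total 14.
Augment S->N->M->t: bottleneck 3. Total 17.
No augmenting path remains in the residual graph.

17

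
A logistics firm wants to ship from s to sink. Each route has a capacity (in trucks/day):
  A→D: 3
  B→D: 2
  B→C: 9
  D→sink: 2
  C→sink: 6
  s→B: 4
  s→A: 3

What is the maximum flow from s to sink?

6

Augment s→B→C→sink: bottleneck 4. Total 4.
Augment s→A→D→sink: bottleneck 2. Total 6.
No augmenting path remains in the residual graph.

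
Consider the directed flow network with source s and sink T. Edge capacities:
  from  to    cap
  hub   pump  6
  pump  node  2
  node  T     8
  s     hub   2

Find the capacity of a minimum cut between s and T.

2

Max flow = 2 (via 1 augmenting path).
In the residual at optimum, the set reachable from s is {s}.
Cut edges: s→hub (cap 2). Sum = 2.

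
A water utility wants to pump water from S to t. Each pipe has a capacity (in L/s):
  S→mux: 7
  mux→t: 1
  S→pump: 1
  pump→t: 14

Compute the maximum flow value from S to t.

2

Augment S→mux→t: bottleneck 1. Total 1.
Augment S→pump→t: bottleneck 1. Total 2.
No augmenting path remains in the residual graph.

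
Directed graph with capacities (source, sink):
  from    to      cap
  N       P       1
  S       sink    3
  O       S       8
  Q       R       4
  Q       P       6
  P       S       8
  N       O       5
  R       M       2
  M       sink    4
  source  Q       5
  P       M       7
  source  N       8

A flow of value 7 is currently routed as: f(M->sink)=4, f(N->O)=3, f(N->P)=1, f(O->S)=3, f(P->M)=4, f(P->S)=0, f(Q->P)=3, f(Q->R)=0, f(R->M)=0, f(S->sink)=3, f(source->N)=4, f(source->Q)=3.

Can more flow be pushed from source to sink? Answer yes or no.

Residual reachable from source: {M, N, O, P, Q, R, S, source}; sink is not reachable.
Saturated cut: S->sink, M->sink with total capacity 7 = current flow value. Flow is maximum.

No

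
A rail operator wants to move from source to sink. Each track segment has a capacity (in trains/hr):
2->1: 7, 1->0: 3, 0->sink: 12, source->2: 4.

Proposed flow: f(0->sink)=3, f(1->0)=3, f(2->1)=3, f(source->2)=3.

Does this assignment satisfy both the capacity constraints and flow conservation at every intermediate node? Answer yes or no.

Yes

Every edge has 0 ≤ f(e) ≤ cap(e).
At each intermediate node, inflow equals outflow.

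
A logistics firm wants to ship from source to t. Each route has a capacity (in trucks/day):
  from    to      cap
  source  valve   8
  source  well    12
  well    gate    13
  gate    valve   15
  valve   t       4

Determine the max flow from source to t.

Augment source→valve→t: bottleneck 4. Total 4.
No augmenting path remains in the residual graph.

4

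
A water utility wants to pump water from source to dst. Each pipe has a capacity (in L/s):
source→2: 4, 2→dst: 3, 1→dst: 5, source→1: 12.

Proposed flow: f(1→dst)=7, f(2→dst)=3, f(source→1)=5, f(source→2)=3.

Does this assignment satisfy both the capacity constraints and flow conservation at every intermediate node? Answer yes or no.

No

Capacity violated on 1→dst: flow 7 > capacity 5.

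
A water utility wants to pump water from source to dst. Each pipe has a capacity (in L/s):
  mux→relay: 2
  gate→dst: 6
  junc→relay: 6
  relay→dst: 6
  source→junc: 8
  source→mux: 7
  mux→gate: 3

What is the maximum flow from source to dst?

Augment source→junc→relay→dst: bottleneck 6. Total 6.
Augment source→mux→gate→dst: bottleneck 3. Total 9.
No augmenting path remains in the residual graph.

9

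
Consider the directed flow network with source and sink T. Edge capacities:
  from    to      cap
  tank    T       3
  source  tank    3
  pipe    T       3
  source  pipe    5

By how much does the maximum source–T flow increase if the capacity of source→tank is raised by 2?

Original max flow = 6.
Even with extra capacity on source→tank, another cut of capacity 6 remains binding.
New max flow = 6. Increase = 0.

0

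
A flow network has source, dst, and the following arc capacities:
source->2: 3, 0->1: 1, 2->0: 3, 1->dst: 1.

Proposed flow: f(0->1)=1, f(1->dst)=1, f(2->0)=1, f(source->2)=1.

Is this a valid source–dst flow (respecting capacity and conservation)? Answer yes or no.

Every edge has 0 ≤ f(e) ≤ cap(e).
At each intermediate node, inflow equals outflow.

Yes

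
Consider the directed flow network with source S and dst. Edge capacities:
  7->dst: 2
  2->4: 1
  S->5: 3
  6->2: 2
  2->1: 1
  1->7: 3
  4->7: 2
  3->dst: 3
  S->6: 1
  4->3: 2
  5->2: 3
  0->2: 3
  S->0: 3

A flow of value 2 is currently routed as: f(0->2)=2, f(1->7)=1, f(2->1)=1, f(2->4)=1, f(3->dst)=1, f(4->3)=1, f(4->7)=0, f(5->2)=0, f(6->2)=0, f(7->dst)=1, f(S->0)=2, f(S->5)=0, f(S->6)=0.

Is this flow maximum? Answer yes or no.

Residual reachable from S: {0, 2, 5, 6, S}; dst is not reachable.
Saturated cut: 2->4, 2->1 with total capacity 2 = current flow value. Flow is maximum.

Yes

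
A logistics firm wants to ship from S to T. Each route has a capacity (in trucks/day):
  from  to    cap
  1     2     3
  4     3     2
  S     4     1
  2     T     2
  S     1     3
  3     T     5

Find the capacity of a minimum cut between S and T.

Max flow = 3 (via 2 augmenting paths).
In the residual at optimum, the set reachable from S is {1, 2, S}.
Cut edges: S→4 (cap 1), 2→T (cap 2). Sum = 3.

3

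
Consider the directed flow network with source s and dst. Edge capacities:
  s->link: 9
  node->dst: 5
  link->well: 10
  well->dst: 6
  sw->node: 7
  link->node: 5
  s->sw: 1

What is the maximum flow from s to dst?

10

Augment s->sw->node->dst: bottleneck 1. Total 1.
Augment s->link->node->dst: bottleneck 4. Total 5.
Augment s->link->well->dst: bottleneck 5. Total 10.
No augmenting path remains in the residual graph.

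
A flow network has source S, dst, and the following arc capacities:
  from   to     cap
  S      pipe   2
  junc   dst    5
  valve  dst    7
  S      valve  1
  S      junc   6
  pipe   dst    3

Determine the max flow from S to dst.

Augment S→valve→dst: bottleneck 1. Total 1.
Augment S→pipe→dst: bottleneck 2. Total 3.
Augment S→junc→dst: bottleneck 5. Total 8.
No augmenting path remains in the residual graph.

8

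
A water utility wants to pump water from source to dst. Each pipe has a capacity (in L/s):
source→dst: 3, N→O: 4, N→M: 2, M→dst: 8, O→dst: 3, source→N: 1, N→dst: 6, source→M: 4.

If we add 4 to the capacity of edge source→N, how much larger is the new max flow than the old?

4

Original max flow = 8.
After raising cap(source→N), augmenting paths through that edge carry 4 more units.
New max flow = 12. Increase = 4.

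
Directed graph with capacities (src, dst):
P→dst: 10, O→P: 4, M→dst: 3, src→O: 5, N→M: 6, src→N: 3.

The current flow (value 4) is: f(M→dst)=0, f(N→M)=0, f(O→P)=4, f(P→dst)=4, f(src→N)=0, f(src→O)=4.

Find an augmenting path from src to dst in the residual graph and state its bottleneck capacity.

Residual along src→N→M→dst: src→N: 3, N→M: 6, M→dst: 3.
Bottleneck = min = 3.

src→N→M→dst, bottleneck 3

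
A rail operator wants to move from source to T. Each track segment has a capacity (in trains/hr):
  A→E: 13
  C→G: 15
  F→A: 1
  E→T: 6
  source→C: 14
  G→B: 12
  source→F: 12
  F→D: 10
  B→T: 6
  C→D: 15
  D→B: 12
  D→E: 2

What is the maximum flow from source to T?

Augment source→C→G→B→T: bottleneck 6. Total 6.
Augment source→C→D→E→T: bottleneck 2. Total 8.
Augment source→F→A→E→T: bottleneck 1. Total 9.
No augmenting path remains in the residual graph.

9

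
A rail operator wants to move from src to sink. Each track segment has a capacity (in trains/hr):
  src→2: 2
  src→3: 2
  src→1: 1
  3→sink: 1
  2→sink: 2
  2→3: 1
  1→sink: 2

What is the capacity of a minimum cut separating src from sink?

Max flow = 4 (via 3 augmenting paths).
In the residual at optimum, the set reachable from src is {3, src}.
Cut edges: src→1 (cap 1), src→2 (cap 2), 3→sink (cap 1). Sum = 4.

4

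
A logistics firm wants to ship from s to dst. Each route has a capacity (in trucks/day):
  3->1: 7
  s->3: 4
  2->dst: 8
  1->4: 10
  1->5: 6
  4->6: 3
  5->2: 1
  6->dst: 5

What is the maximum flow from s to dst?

Augment s->3->1->5->2->dst: bottleneck 1. Total 1.
Augment s->3->1->4->6->dst: bottleneck 3. Total 4.
No augmenting path remains in the residual graph.

4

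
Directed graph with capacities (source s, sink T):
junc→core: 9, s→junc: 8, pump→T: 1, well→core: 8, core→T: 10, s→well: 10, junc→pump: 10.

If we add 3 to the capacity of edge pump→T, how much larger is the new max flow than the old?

Original max flow = 11.
After raising cap(pump→T), augmenting paths through that edge carry 3 more units.
New max flow = 14. Increase = 3.

3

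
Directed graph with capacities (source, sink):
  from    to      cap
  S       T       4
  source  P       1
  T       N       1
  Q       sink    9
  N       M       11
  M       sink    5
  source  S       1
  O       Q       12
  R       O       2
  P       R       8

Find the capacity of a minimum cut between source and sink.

Max flow = 2 (via 2 augmenting paths).
In the residual at optimum, the set reachable from source is {source}.
Cut edges: source->P (cap 1), source->S (cap 1). Sum = 2.

2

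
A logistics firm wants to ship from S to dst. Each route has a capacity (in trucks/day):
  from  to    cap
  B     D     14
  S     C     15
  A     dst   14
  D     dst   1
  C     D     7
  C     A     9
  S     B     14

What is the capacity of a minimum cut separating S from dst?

Max flow = 10 (via 2 augmenting paths).
In the residual at optimum, the set reachable from S is {B, C, D, S}.
Cut edges: C->A (cap 9), D->dst (cap 1). Sum = 10.

10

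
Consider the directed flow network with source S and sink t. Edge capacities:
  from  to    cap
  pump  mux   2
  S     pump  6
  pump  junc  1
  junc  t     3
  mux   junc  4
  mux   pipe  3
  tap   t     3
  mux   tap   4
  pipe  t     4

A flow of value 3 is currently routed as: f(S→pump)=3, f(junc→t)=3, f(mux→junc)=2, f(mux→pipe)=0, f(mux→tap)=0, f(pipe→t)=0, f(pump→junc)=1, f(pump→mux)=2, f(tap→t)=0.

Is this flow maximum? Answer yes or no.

Residual reachable from S: {S, pump}; t is not reachable.
Saturated cut: pump→mux, pump→junc with total capacity 3 = current flow value. Flow is maximum.

Yes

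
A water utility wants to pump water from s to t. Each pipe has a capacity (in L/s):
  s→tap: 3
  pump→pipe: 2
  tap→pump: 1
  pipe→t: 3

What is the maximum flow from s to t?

1

Augment s→tap→pump→pipe→t: bottleneck 1. Total 1.
No augmenting path remains in the residual graph.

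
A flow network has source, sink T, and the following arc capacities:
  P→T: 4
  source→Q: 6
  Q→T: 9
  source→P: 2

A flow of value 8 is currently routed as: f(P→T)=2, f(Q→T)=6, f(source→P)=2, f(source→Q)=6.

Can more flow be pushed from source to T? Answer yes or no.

Residual reachable from source: {source}; T is not reachable.
Saturated cut: source→Q, source→P with total capacity 8 = current flow value. Flow is maximum.

No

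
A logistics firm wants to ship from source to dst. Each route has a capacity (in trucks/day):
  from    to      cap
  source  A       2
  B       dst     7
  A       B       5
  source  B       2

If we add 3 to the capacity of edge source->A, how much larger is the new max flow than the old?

Original max flow = 4.
After raising cap(source->A), augmenting paths through that edge carry 3 more units.
New max flow = 7. Increase = 3.

3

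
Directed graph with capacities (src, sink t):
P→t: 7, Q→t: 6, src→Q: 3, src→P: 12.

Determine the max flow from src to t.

Augment src→Q→t: bottleneck 3. Total 3.
Augment src→P→t: bottleneck 7. Total 10.
No augmenting path remains in the residual graph.

10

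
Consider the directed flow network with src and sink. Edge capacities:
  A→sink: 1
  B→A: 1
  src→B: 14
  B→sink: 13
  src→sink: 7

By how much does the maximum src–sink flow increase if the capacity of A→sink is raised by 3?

Original max flow = 21.
Edge A→sink does not cross the min cut (source side {src}), so extra capacity there cannot help.
New max flow = 21. Increase = 0.

0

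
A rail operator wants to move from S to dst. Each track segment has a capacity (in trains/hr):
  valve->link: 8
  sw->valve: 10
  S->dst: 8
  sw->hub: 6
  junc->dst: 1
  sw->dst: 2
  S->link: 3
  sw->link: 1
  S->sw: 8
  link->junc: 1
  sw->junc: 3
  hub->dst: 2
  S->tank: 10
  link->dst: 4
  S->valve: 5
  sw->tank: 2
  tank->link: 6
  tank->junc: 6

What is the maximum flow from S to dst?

17

Augment S->dst: bottleneck 8. Total 8.
Augment S->sw->dst: bottleneck 2. Total 10.
Augment S->link->dst: bottleneck 3. Total 13.
Augment S->sw->hub->dst: bottleneck 2. Total 15.
Augment S->sw->link->dst: bottleneck 1. Total 16.
Augment S->sw->junc->dst: bottleneck 1. Total 17.
No augmenting path remains in the residual graph.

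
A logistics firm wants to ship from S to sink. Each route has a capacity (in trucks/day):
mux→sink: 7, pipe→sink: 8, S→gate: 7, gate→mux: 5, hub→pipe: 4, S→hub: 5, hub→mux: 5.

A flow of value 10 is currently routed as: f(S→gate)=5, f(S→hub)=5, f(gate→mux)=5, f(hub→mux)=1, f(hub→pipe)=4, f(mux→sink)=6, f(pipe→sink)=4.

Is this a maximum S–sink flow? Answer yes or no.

Yes

Residual reachable from S: {S, gate}; sink is not reachable.
Saturated cut: S→hub, gate→mux with total capacity 10 = current flow value. Flow is maximum.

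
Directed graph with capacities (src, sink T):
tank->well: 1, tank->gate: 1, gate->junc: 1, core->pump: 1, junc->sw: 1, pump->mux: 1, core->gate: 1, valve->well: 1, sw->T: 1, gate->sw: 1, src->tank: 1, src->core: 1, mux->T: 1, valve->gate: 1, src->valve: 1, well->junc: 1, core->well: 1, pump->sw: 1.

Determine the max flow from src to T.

Augment src->tank->gate->sw->T: bottleneck 1. Total 1.
Augment src->core->pump->mux->T: bottleneck 1. Total 2.
No augmenting path remains in the residual graph.

2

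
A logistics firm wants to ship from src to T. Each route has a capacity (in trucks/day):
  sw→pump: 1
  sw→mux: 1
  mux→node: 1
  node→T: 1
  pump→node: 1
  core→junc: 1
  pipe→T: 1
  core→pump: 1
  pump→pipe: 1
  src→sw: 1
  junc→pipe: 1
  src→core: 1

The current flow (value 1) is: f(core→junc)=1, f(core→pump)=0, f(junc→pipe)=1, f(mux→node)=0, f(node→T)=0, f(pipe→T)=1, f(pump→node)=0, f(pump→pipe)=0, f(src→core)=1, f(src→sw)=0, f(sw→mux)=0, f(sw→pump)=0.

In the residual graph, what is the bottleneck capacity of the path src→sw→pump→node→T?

Residual capacities along the path: src→sw: 1, sw→pump: 1, pump→node: 1, node→T: 1.
Minimum is 1.

1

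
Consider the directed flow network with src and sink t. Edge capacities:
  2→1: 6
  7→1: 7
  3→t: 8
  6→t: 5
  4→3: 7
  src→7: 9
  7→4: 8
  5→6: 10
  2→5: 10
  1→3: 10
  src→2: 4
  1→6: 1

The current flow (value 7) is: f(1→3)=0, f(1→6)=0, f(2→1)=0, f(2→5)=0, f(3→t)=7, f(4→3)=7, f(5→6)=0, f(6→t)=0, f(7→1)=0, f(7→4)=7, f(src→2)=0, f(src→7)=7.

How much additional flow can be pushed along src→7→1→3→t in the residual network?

1

Residual capacities along the path: src→7: 2, 7→1: 7, 1→3: 10, 3→t: 1.
Minimum is 1.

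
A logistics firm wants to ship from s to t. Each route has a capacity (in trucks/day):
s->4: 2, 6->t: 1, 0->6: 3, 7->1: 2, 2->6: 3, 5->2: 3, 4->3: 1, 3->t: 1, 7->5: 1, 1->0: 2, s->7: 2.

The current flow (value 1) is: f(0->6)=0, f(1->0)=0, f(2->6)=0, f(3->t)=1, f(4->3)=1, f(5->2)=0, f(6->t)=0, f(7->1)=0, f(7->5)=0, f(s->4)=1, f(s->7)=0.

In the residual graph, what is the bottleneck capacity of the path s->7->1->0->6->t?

1

Residual capacities along the path: s->7: 2, 7->1: 2, 1->0: 2, 0->6: 3, 6->t: 1.
Minimum is 1.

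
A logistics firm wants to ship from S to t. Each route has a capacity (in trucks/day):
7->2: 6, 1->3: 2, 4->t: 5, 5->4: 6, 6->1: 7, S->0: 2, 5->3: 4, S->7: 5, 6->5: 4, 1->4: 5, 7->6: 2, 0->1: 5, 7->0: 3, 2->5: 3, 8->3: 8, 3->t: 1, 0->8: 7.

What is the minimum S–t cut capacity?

6

Max flow = 6 (via 4 augmenting paths).
In the residual at optimum, the set reachable from S is {0, 1, 2, 3, 4, 5, 6, 7, 8, S}.
Cut edges: 3->t (cap 1), 4->t (cap 5). Sum = 6.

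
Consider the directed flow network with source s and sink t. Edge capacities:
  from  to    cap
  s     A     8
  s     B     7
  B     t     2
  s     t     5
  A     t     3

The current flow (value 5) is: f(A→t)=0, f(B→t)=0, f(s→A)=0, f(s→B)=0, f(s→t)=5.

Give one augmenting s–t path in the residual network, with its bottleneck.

s→B→t, bottleneck 2

Residual along s→B→t: s→B: 7, B→t: 2.
Bottleneck = min = 2.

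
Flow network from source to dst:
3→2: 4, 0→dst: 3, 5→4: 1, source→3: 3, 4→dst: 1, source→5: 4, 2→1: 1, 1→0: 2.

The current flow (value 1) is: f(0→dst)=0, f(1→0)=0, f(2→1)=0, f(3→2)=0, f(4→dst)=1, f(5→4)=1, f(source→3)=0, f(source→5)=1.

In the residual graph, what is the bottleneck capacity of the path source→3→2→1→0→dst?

1

Residual capacities along the path: source→3: 3, 3→2: 4, 2→1: 1, 1→0: 2, 0→dst: 3.
Minimum is 1.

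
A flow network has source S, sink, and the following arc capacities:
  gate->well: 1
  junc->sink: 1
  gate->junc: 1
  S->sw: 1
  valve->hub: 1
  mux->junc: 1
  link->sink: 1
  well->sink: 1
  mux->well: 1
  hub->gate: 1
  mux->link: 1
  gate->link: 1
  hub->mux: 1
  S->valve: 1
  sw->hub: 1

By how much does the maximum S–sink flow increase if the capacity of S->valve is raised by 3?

Original max flow = 2.
Even with extra capacity on S->valve, another cut of capacity 2 remains binding.
New max flow = 2. Increase = 0.

0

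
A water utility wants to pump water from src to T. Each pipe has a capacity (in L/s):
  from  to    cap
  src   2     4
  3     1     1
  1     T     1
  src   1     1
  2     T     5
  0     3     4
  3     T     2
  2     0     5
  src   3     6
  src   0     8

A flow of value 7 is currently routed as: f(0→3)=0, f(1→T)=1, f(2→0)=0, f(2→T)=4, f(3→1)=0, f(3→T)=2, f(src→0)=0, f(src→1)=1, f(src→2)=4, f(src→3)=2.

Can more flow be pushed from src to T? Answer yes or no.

Residual reachable from src: {0, 1, 3, src}; T is not reachable.
Saturated cut: src→2, 3→T, 1→T with total capacity 7 = current flow value. Flow is maximum.

No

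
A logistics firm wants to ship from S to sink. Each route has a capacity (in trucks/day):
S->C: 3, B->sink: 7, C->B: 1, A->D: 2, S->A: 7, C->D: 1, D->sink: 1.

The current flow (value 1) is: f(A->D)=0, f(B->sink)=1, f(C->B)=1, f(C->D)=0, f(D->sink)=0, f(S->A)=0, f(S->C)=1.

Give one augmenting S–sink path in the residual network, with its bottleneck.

Residual along S->C->D->sink: S->C: 2, C->D: 1, D->sink: 1.
Bottleneck = min = 1.

S->C->D->sink, bottleneck 1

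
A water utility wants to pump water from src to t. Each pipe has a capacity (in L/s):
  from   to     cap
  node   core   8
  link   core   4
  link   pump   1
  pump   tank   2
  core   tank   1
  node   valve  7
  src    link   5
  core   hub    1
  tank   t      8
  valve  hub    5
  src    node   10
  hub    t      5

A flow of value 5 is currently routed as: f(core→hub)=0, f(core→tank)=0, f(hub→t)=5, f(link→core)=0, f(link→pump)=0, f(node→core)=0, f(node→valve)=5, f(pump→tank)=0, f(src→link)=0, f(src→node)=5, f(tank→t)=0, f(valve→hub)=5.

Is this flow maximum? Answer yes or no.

Residual path src→node→core→tank→t has bottleneck 1 > 0.
Pushing 1 along it raises the flow to 6, so the given flow is not maximum.

No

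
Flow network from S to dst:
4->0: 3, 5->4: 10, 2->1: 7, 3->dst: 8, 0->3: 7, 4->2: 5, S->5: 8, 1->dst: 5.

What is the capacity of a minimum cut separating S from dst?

Max flow = 8 (via 2 augmenting paths).
In the residual at optimum, the set reachable from S is {S}.
Cut edges: S->5 (cap 8). Sum = 8.

8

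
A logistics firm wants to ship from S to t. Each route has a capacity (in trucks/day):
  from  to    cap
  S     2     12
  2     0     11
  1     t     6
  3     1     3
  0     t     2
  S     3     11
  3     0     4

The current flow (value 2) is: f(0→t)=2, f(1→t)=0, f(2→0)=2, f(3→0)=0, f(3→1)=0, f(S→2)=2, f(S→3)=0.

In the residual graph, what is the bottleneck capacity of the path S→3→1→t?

Residual capacities along the path: S→3: 11, 3→1: 3, 1→t: 6.
Minimum is 3.

3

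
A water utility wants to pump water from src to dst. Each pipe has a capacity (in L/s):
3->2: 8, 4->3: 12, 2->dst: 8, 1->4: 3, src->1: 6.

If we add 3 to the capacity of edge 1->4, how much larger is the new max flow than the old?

Original max flow = 3.
After raising cap(1->4), augmenting paths through that edge carry 3 more units.
New max flow = 6. Increase = 3.

3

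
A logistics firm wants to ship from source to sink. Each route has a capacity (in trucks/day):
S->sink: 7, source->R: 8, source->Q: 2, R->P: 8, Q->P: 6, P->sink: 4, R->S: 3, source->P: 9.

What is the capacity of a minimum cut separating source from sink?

Max flow = 7 (via 2 augmenting paths).
In the residual at optimum, the set reachable from source is {P, Q, R, source}.
Cut edges: R->S (cap 3), P->sink (cap 4). Sum = 7.

7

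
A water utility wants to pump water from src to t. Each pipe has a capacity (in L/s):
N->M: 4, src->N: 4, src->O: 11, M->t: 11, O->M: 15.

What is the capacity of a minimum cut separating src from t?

Max flow = 11 (via 1 augmenting path).
In the residual at optimum, the set reachable from src is {M, N, O, src}.
Cut edges: M->t (cap 11). Sum = 11.

11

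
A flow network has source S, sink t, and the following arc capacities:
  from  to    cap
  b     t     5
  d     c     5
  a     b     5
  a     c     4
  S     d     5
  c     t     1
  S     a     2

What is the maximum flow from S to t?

3

Augment S→d→c→t: bottleneck 1. Total 1.
Augment S→a→b→t: bottleneck 2. Total 3.
No augmenting path remains in the residual graph.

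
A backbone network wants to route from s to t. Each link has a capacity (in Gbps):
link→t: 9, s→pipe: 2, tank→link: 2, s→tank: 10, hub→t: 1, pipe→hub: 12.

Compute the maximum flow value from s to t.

Augment s→tank→link→t: bottleneck 2. Total 2.
Augment s→pipe→hub→t: bottleneck 1. Total 3.
No augmenting path remains in the residual graph.

3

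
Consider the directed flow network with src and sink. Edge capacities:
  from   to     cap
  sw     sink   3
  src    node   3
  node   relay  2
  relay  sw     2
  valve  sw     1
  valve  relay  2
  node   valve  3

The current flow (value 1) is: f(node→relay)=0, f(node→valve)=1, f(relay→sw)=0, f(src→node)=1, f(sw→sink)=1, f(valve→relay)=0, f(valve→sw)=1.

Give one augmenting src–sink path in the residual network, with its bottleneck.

Residual along src→node→relay→sw→sink: src→node: 2, node→relay: 2, relay→sw: 2, sw→sink: 2.
Bottleneck = min = 2.

src→node→relay→sw→sink, bottleneck 2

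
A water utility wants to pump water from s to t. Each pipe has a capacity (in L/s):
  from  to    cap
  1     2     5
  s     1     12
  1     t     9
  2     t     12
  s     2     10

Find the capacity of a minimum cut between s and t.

21

Max flow = 21 (via 3 augmenting paths).
In the residual at optimum, the set reachable from s is {1, 2, s}.
Cut edges: 1->t (cap 9), 2->t (cap 12). Sum = 21.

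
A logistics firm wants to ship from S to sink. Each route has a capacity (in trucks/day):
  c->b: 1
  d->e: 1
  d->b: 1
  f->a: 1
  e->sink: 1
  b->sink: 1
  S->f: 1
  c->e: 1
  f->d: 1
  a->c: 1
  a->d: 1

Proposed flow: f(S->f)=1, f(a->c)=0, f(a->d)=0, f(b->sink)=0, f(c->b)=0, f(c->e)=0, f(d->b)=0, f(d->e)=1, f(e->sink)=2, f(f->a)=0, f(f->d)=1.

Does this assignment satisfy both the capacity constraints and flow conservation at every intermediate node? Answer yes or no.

No

Capacity violated on e->sink: flow 2 > capacity 1.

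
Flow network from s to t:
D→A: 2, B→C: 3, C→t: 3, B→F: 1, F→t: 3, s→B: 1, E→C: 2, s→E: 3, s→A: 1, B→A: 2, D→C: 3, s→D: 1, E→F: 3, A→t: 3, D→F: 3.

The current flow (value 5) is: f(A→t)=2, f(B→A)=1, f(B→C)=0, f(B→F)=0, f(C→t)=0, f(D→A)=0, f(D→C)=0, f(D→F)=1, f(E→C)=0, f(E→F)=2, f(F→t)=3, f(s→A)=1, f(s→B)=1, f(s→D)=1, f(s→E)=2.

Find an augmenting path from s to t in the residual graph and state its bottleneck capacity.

Residual along s→E→C→t: s→E: 1, E→C: 2, C→t: 3.
Bottleneck = min = 1.

s→E→C→t, bottleneck 1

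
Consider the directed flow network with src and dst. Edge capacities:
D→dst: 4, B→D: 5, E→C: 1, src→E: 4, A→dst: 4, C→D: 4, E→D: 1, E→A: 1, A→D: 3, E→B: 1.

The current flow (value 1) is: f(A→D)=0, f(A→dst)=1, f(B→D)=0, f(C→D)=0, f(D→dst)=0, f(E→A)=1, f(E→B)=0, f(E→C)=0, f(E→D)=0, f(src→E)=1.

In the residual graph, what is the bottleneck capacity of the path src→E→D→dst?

1

Residual capacities along the path: src→E: 3, E→D: 1, D→dst: 4.
Minimum is 1.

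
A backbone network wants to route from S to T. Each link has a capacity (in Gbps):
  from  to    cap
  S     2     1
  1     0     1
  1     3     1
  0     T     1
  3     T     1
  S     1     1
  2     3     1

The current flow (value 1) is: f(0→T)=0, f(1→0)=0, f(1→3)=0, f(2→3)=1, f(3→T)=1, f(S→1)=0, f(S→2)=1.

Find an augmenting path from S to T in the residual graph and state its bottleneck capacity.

S→1→0→T, bottleneck 1

Residual along S→1→0→T: S→1: 1, 1→0: 1, 0→T: 1.
Bottleneck = min = 1.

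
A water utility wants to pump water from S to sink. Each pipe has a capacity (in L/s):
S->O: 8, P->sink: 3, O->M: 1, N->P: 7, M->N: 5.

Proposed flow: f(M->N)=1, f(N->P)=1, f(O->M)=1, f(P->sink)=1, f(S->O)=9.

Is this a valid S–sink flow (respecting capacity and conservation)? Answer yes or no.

No

Capacity violated on S->O: flow 9 > capacity 8.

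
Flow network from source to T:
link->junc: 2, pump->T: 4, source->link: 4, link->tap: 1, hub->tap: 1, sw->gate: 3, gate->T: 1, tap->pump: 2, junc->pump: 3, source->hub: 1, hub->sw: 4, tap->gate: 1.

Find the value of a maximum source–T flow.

Augment source->link->junc->pump->T: bottleneck 2. Total 2.
Augment source->link->tap->pump->T: bottleneck 1. Total 3.
Augment source->hub->tap->pump->T: bottleneck 1. Total 4.
No augmenting path remains in the residual graph.

4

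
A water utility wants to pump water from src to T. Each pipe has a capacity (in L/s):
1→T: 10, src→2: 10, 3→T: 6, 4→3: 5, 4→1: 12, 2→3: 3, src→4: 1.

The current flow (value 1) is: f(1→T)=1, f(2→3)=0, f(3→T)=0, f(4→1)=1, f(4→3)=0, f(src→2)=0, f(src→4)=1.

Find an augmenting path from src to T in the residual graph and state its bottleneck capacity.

Residual along src→2→3→T: src→2: 10, 2→3: 3, 3→T: 6.
Bottleneck = min = 3.

src→2→3→T, bottleneck 3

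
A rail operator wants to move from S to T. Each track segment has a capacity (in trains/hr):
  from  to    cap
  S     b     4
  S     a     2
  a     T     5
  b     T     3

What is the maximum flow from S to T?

5

Augment S->a->T: bottleneck 2. Total 2.
Augment S->b->T: bottleneck 3. Total 5.
No augmenting path remains in the residual graph.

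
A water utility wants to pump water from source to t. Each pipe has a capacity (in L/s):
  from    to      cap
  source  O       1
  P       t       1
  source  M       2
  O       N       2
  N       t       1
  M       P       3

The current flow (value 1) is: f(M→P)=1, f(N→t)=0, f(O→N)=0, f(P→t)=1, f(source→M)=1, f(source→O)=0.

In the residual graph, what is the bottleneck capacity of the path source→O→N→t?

1

Residual capacities along the path: source→O: 1, O→N: 2, N→t: 1.
Minimum is 1.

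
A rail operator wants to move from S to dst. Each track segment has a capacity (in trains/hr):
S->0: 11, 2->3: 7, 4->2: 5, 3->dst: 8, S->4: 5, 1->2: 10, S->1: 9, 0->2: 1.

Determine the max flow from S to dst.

7

Augment S->1->2->3->dst: bottleneck 7. Total 7.
No augmenting path remains in the residual graph.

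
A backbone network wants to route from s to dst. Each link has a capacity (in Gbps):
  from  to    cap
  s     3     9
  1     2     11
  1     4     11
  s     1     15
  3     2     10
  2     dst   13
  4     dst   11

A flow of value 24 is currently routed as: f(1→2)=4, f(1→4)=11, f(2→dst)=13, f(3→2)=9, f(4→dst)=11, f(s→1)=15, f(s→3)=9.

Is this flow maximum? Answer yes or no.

Yes

Residual reachable from s: {s}; dst is not reachable.
Saturated cut: s→1, s→3 with total capacity 24 = current flow value. Flow is maximum.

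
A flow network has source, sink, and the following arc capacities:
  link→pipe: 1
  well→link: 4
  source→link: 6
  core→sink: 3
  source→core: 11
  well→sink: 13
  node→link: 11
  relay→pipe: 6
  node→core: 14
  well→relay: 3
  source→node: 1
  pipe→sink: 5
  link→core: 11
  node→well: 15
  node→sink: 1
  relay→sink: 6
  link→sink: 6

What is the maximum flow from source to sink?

10

Augment source→node→sink: bottleneck 1. Total 1.
Augment source→link→sink: bottleneck 6. Total 7.
Augment source→core→sink: bottleneck 3. Total 10.
No augmenting path remains in the residual graph.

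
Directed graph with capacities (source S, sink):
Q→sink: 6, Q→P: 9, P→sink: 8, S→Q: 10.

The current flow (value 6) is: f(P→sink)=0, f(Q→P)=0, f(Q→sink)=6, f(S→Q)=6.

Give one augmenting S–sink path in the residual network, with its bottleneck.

Residual along S→Q→P→sink: S→Q: 4, Q→P: 9, P→sink: 8.
Bottleneck = min = 4.

S→Q→P→sink, bottleneck 4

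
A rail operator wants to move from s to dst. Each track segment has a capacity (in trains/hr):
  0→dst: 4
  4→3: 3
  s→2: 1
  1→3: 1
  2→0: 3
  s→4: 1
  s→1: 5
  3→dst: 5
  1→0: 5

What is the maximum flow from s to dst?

6

Augment s→4→3→dst: bottleneck 1. Total 1.
Augment s→2→0→dst: bottleneck 1. Total 2.
Augment s→1→3→dst: bottleneck 1. Total 3.
Augment s→1→0→dst: bottleneck 3. Total 6.
No augmenting path remains in the residual graph.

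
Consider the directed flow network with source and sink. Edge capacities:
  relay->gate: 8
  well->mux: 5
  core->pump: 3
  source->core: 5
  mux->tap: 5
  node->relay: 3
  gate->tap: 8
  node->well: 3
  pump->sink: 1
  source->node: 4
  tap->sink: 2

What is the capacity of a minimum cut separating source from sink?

3

Max flow = 3 (via 2 augmenting paths).
In the residual at optimum, the set reachable from source is {core, gate, mux, node, pump, relay, source, tap, well}.
Cut edges: tap->sink (cap 2), pump->sink (cap 1). Sum = 3.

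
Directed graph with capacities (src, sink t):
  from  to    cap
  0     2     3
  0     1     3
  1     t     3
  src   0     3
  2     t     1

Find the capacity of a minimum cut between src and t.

Max flow = 3 (via 1 augmenting path).
In the residual at optimum, the set reachable from src is {src}.
Cut edges: src->0 (cap 3). Sum = 3.

3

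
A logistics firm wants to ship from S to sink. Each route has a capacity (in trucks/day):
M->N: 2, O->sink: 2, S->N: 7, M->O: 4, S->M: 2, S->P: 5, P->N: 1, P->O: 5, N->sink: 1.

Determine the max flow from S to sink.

Augment S->N->sink: bottleneck 1. Total 1.
Augment S->M->O->sink: bottleneck 2. Total 3.
No augmenting path remains in the residual graph.

3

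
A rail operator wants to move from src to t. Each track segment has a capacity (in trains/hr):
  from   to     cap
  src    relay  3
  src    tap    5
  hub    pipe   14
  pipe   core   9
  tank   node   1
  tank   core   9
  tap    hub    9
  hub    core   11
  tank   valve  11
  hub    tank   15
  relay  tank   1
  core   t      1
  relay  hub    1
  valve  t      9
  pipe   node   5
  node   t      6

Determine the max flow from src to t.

7

Augment src->relay->hub->core->t: bottleneck 1. Total 1.
Augment src->relay->tank->valve->t: bottleneck 1. Total 2.
Augment src->tap->hub->pipe->node->t: bottleneck 5. Total 7.
No augmenting path remains in the residual graph.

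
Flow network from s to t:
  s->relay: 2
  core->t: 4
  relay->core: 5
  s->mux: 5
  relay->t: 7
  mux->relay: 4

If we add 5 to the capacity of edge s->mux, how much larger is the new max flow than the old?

Original max flow = 6.
Edge s->mux does not cross the min cut (source side {mux, s}), so extra capacity there cannot help.
New max flow = 6. Increase = 0.

0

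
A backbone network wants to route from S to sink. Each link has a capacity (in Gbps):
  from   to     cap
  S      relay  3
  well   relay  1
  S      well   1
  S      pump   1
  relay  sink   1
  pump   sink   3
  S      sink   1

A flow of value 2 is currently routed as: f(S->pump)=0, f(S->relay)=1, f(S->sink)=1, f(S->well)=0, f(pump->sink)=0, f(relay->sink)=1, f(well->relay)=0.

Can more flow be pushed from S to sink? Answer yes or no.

Yes

Residual path S->pump->sink has bottleneck 1 > 0.
Pushing 1 along it raises the flow to 3, so the given flow is not maximum.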